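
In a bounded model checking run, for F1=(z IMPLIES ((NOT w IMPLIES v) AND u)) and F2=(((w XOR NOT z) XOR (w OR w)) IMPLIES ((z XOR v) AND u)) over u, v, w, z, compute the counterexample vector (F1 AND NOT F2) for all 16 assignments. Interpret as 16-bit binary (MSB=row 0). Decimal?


F1 = (z IMPLIES ((NOT w IMPLIES v) AND u))
F2 = (((w XOR NOT z) XOR (w OR w)) IMPLIES ((z XOR v) AND u))
Counterexample to F1=>F2 is where F1=1 and F2=0.
Evaluate each row (bits = u,v,w,z, MSB first):
  row 0 [0000]: F1=1 F2=0 -> F1&~F2 -> 1
  row 1 [0001]: F1=0 F2=1 -> F1&~F2 -> 0
  row 2 [0010]: F1=1 F2=0 -> F1&~F2 -> 1
  row 3 [0011]: F1=0 F2=1 -> F1&~F2 -> 0
  row 4 [0100]: F1=1 F2=0 -> F1&~F2 -> 1
  row 5 [0101]: F1=0 F2=1 -> F1&~F2 -> 0
  row 6 [0110]: F1=1 F2=0 -> F1&~F2 -> 1
  row 7 [0111]: F1=0 F2=1 -> F1&~F2 -> 0
  row 8 [1000]: F1=1 F2=0 -> F1&~F2 -> 1
  row 9 [1001]: F1=0 F2=1 -> F1&~F2 -> 0
  row 10 [1010]: F1=1 F2=0 -> F1&~F2 -> 1
  row 11 [1011]: F1=1 F2=1 -> F1&~F2 -> 0
  row 12 [1100]: F1=1 F2=1 -> F1&~F2 -> 0
  row 13 [1101]: F1=1 F2=1 -> F1&~F2 -> 0
  row 14 [1110]: F1=1 F2=1 -> F1&~F2 -> 0
  row 15 [1111]: F1=1 F2=1 -> F1&~F2 -> 0
Full result column, 4 rows per line (u,v fixed per line; w,z runs 00..11 left to right):
  rows 0-3 [u,v=00]: 1010  = hex A
  rows 4-7 [u,v=01]: 1010  = hex A
  rows 8-11 [u,v=10]: 1010  = hex A
  rows 12-15 [u,v=11]: 0000  = hex 0
Counterexample vector (row 0 .. row 15) = 1010101010100000
Output column grouped in 4s = 1010 1010 1010 0000 = 0xAAA0
Convert to decimal digit by digit (value = value*16 + digit):
  A -> 10
  10*16 + 10 (A) = 170
  170*16 + 10 (A) = 2730
  2730*16 + 0 = 43680
Decimal = 43680

43680


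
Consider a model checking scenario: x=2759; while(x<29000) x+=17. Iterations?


Step 1: x goes from 2759 toward 29000 by 17; the body runs while x<29000, so iterations = ceil((bound-start)/step)
Step 2: Distance=26241
Step 3: ceil(26241/17)=1544

1544


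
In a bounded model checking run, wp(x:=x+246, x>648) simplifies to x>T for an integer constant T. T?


Formula: wp(x:=E, P) = P[E/x] (substitute E for x in postcondition)
Step 1: Postcondition: x>648
Step 2: Substitute x+246 for x: x+246>648
Step 3: Solve for x: x > 648-246 = 402

402


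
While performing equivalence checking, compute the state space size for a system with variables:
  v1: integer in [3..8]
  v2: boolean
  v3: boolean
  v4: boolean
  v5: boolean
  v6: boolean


State space = product of domain sizes of all variables.
Domain sizes:
  v1 (integer in [3..8]): 6
  v2 (boolean): 2
  v3 (boolean): 2
  v4 (boolean): 2
  v5 (boolean): 2
  v6 (boolean): 2
Product = 6 * 2 * 2 * 2 * 2 * 2 = 192

192


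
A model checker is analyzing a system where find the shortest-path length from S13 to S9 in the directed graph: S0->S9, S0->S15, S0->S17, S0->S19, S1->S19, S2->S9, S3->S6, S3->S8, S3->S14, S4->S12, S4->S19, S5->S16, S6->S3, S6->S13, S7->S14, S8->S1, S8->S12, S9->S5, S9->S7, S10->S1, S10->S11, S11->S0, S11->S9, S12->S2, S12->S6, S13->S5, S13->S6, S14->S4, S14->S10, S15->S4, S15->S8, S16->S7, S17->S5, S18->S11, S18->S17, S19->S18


BFS layer-by-layer from S13:
  dist 0: {S13}
  dist 1: {S5, S6}
  dist 2: {S3, S16}
  dist 3: {S7, S8, S14}
  dist 4: {S1, S4, S10, S12}
  dist 5: {S2, S11, S19}
  dist 6: {S0, S9, S18}
  -> S9 reached at distance 6
Shortest path length = 6

6


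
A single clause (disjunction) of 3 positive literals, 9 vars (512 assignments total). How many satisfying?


Step 1: Total=2^9=512
Step 2: Unsat when all 3 false: 2^6=64
Step 3: Sat=512-64=448

448


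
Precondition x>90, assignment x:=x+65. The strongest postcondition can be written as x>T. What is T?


Formula: sp(P, x:=E) = exists old_x. (x = E[old_x/x]) AND P[old_x/x] (old_x is the value of x before the assignment; eliminate old_x by solving x = E[old_x/x] for old_x)
Step 1: Precondition P: x>90, i.e. old_x > 90
Step 2: Assignment gives x = old_x + 65, so old_x = x - 65
Step 3: Substitute into P: x - 65 > 90
Step 4: Simplify: x > 90+65 = 155

155


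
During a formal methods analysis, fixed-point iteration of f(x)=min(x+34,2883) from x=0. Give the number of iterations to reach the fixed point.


Step 1: x=0, cap=2883, increment=34
Step 2: x grows by 34 each step until capped at 2883; fixed point is x=2883
Step 3: iterations = ceil(2883/34) = 85

85


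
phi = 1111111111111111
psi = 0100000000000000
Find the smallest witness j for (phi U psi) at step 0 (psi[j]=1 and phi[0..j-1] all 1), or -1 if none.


(phi U psi) at 0: need smallest j with psi[j]=1 and phi[i]=1 for all i in [0,j).
Scan from step 0:
  step 0: phi=1, psi=0 -> continue
  step 1: psi=1 and phi held for [0,1) -> witness found
Witness step = 1

1


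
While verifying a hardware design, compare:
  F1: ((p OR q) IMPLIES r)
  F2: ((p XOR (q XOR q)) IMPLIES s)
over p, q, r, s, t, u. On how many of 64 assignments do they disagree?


F1 = ((p OR q) IMPLIES r)
F2 = ((p XOR (q XOR q)) IMPLIES s)
Evaluate both on each of 64 rows (bits = p,q,r,s,t,u):
  row 0 [000000]: F1=1 F2=1 -> 0
  row 1 [000001]: F1=1 F2=1 -> 0
  row 2 [000010]: F1=1 F2=1 -> 0
  row 3 [000011]: F1=1 F2=1 -> 0
  row 4 [000100]: F1=1 F2=1 -> 0
  (every remaining row is evaluated the same way; all 64 results are listed next)
Full result column, 8 rows per line (p,q,r fixed per line; s,t,u runs 000..111 left to right):
  rows 0-7 [p,q,r=000]: 00000000  (ones: 0)
  rows 8-15 [p,q,r=001]: 00000000  (ones: 0)
  rows 16-23 [p,q,r=010]: 11111111  (ones: 8)
  rows 24-31 [p,q,r=011]: 00000000  (ones: 0)
  rows 32-39 [p,q,r=100]: 00001111  (ones: 4)
  rows 40-47 [p,q,r=101]: 11110000  (ones: 4)
  rows 48-55 [p,q,r=110]: 00001111  (ones: 4)
  rows 56-63 [p,q,r=111]: 11110000  (ones: 4)
Disagreements = 0+0+8+0+4+4+4+4 = 24

24


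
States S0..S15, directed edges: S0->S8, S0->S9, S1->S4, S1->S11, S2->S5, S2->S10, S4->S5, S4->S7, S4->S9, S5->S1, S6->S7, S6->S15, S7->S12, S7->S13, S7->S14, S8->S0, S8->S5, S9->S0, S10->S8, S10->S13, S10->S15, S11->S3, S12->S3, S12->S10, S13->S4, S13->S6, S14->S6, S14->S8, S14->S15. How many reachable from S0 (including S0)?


BFS from S0:
  layer 0: {S0}
  layer 1: {S8, S9}
  layer 2: {S5}
  layer 3: {S1}
  layer 4: {S4, S11}
  layer 5: {S3, S7}
  layer 6: {S12, S13, S14}
  layer 7: {S6, S10, S15}
Reachable set: {S0, S1, S3, S4, S5, S6, S7, S8, S9, S10, S11, S12, S13, S14, S15}
Count = 15

15


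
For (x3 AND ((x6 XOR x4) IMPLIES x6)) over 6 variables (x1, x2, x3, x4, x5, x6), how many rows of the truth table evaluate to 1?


Formula: (x3 AND ((x6 XOR x4) IMPLIES x6)) over 6 vars (64 rows)
Evaluate each row (x1, x2, x3, x4, x5, x6 as bits, MSB first):
  row 0 [000000]: (0 AND ((0 XOR 0) IMPLIES 0)) -> 0
  row 1 [000001]: (0 AND ((1 XOR 0) IMPLIES 1)) -> 0
  row 2 [000010]: (0 AND ((0 XOR 0) IMPLIES 0)) -> 0
  row 3 [000011]: (0 AND ((1 XOR 0) IMPLIES 1)) -> 0
  row 4 [000100]: (0 AND ((0 XOR 1) IMPLIES 0)) -> 0
  (every remaining row is evaluated the same way; all 64 results are listed next)
Full result column, 8 rows per line (x1,x2,x3 fixed per line; x4,x5,x6 runs 000..111 left to right):
  rows 0-7 [x1,x2,x3=000]: 00000000  (ones: 0)
  rows 8-15 [x1,x2,x3=001]: 11110101  (ones: 6)
  rows 16-23 [x1,x2,x3=010]: 00000000  (ones: 0)
  rows 24-31 [x1,x2,x3=011]: 11110101  (ones: 6)
  rows 32-39 [x1,x2,x3=100]: 00000000  (ones: 0)
  rows 40-47 [x1,x2,x3=101]: 11110101  (ones: 6)
  rows 48-55 [x1,x2,x3=110]: 00000000  (ones: 0)
  rows 56-63 [x1,x2,x3=111]: 11110101  (ones: 6)
Count of 1-rows = 0+6+0+6+0+6+0+6 = 24

24


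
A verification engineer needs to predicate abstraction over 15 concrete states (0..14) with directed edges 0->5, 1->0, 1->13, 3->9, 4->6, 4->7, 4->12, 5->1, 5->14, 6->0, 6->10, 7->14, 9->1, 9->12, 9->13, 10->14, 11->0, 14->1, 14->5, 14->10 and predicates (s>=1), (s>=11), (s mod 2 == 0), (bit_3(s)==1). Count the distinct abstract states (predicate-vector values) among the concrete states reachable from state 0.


BFS from 0:
Concrete reachable: {0, 1, 5, 10, 13, 14}
Abstract via predicates (s>=1), (s>=11), (s mod 2 == 0), (bit_3(s)==1):
  (0,0,1,0) <- {0}
  (1,0,0,0) <- {1, 5}
  (1,0,1,1) <- {10}
  (1,1,0,1) <- {13}
  (1,1,1,1) <- {14}
Distinct abstract states = 5

5


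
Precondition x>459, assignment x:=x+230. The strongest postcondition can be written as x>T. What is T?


Formula: sp(P, x:=E) = exists old_x. (x = E[old_x/x]) AND P[old_x/x] (old_x is the value of x before the assignment; eliminate old_x by solving x = E[old_x/x] for old_x)
Step 1: Precondition P: x>459, i.e. old_x > 459
Step 2: Assignment gives x = old_x + 230, so old_x = x - 230
Step 3: Substitute into P: x - 230 > 459
Step 4: Simplify: x > 459+230 = 689

689


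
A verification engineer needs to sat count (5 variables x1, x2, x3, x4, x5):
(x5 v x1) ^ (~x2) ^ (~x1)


CNF with 3 clauses over 5 vars (32 assignments).
An assignment satisfies CNF iff every clause has >=1 true literal.
Check each row (bits = x1,x2,x3,x4,x5; clause T/F shown):
  row 0 [00000]: clauses=FTT -> 0
  row 1 [00001]: clauses=TTT -> 1
  row 2 [00010]: clauses=FTT -> 0
  row 3 [00011]: clauses=TTT -> 1
  row 4 [00100]: clauses=FTT -> 0
  row 5 [00101]: clauses=TTT -> 1
  row 6 [00110]: clauses=FTT -> 0
  row 7 [00111]: clauses=TTT -> 1
  row 8 [01000]: clauses=FFT -> 0
  row 9 [01001]: clauses=TFT -> 0
  row 10 [01010]: clauses=FFT -> 0
  row 11 [01011]: clauses=TFT -> 0
  row 12 [01100]: clauses=FFT -> 0
  row 13 [01101]: clauses=TFT -> 0
  row 14 [01110]: clauses=FFT -> 0
  row 15 [01111]: clauses=TFT -> 0
  row 16 [10000]: clauses=TTF -> 0
  row 17 [10001]: clauses=TTF -> 0
  row 18 [10010]: clauses=TTF -> 0
  row 19 [10011]: clauses=TTF -> 0
  row 20 [10100]: clauses=TTF -> 0
  row 21 [10101]: clauses=TTF -> 0
  row 22 [10110]: clauses=TTF -> 0
  row 23 [10111]: clauses=TTF -> 0
  row 24 [11000]: clauses=TFF -> 0
  row 25 [11001]: clauses=TFF -> 0
  row 26 [11010]: clauses=TFF -> 0
  row 27 [11011]: clauses=TFF -> 0
  row 28 [11100]: clauses=TFF -> 0
  row 29 [11101]: clauses=TFF -> 0
  row 30 [11110]: clauses=TFF -> 0
  row 31 [11111]: clauses=TFF -> 0
Full result column, 8 rows per line (x1,x2 fixed per line; x3,x4,x5 runs 000..111 left to right):
  rows 0-7 [x1,x2=00]: 01010101  (ones: 4)
  rows 8-15 [x1,x2=01]: 00000000  (ones: 0)
  rows 16-23 [x1,x2=10]: 00000000  (ones: 0)
  rows 24-31 [x1,x2=11]: 00000000  (ones: 0)
Satisfying assignments = 4+0+0+0 = 4

4


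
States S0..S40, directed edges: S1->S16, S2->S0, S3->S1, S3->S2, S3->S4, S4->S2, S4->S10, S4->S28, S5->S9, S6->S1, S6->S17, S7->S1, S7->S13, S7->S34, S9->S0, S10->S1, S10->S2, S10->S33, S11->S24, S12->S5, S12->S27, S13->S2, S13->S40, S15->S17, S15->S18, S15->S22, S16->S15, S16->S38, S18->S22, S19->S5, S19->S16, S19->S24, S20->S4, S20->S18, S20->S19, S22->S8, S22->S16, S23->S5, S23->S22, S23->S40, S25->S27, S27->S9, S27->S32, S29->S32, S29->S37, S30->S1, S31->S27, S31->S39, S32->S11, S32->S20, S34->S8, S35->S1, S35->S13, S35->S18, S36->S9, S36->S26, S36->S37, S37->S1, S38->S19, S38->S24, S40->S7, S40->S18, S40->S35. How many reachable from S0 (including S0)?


BFS from S0:
  layer 0: {S0}
Reachable set: {S0}
Count = 1

1


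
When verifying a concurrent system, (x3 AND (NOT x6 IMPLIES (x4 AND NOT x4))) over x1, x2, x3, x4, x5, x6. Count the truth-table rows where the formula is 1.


Formula: (x3 AND (NOT x6 IMPLIES (x4 AND NOT x4))) over 6 vars (64 rows)
Evaluate each row (x1, x2, x3, x4, x5, x6 as bits, MSB first):
  row 0 [000000]: (0 AND (NOT 0 IMPLIES (0 AND NOT 0))) -> 0
  row 1 [000001]: (0 AND (NOT 1 IMPLIES (0 AND NOT 0))) -> 0
  row 2 [000010]: (0 AND (NOT 0 IMPLIES (0 AND NOT 0))) -> 0
  row 3 [000011]: (0 AND (NOT 1 IMPLIES (0 AND NOT 0))) -> 0
  row 4 [000100]: (0 AND (NOT 0 IMPLIES (1 AND NOT 1))) -> 0
  (every remaining row is evaluated the same way; all 64 results are listed next)
Full result column, 8 rows per line (x1,x2,x3 fixed per line; x4,x5,x6 runs 000..111 left to right):
  rows 0-7 [x1,x2,x3=000]: 00000000  (ones: 0)
  rows 8-15 [x1,x2,x3=001]: 01010101  (ones: 4)
  rows 16-23 [x1,x2,x3=010]: 00000000  (ones: 0)
  rows 24-31 [x1,x2,x3=011]: 01010101  (ones: 4)
  rows 32-39 [x1,x2,x3=100]: 00000000  (ones: 0)
  rows 40-47 [x1,x2,x3=101]: 01010101  (ones: 4)
  rows 48-55 [x1,x2,x3=110]: 00000000  (ones: 0)
  rows 56-63 [x1,x2,x3=111]: 01010101  (ones: 4)
Count of 1-rows = 0+4+0+4+0+4+0+4 = 16

16


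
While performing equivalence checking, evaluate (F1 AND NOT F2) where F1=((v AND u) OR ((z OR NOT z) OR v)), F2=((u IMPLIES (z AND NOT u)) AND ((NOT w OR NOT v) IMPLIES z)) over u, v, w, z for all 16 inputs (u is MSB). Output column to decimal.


F1 = ((v AND u) OR ((z OR NOT z) OR v))
F2 = ((u IMPLIES (z AND NOT u)) AND ((NOT w OR NOT v) IMPLIES z))
Counterexample to F1=>F2 is where F1=1 and F2=0.
Evaluate each row (bits = u,v,w,z, MSB first):
  row 0 [0000]: F1=1 F2=0 -> F1&~F2 -> 1
  row 1 [0001]: F1=1 F2=1 -> F1&~F2 -> 0
  row 2 [0010]: F1=1 F2=0 -> F1&~F2 -> 1
  row 3 [0011]: F1=1 F2=1 -> F1&~F2 -> 0
  row 4 [0100]: F1=1 F2=0 -> F1&~F2 -> 1
  row 5 [0101]: F1=1 F2=1 -> F1&~F2 -> 0
  row 6 [0110]: F1=1 F2=1 -> F1&~F2 -> 0
  row 7 [0111]: F1=1 F2=1 -> F1&~F2 -> 0
  row 8 [1000]: F1=1 F2=0 -> F1&~F2 -> 1
  row 9 [1001]: F1=1 F2=0 -> F1&~F2 -> 1
  row 10 [1010]: F1=1 F2=0 -> F1&~F2 -> 1
  row 11 [1011]: F1=1 F2=0 -> F1&~F2 -> 1
  row 12 [1100]: F1=1 F2=0 -> F1&~F2 -> 1
  row 13 [1101]: F1=1 F2=0 -> F1&~F2 -> 1
  row 14 [1110]: F1=1 F2=0 -> F1&~F2 -> 1
  row 15 [1111]: F1=1 F2=0 -> F1&~F2 -> 1
Full result column, 4 rows per line (u,v fixed per line; w,z runs 00..11 left to right):
  rows 0-3 [u,v=00]: 1010  = hex A
  rows 4-7 [u,v=01]: 1000  = hex 8
  rows 8-11 [u,v=10]: 1111  = hex F
  rows 12-15 [u,v=11]: 1111  = hex F
Counterexample vector (row 0 .. row 15) = 1010100011111111
Output column grouped in 4s = 1010 1000 1111 1111 = 0xA8FF
Convert to decimal digit by digit (value = value*16 + digit):
  A -> 10
  10*16 + 8 = 168
  168*16 + 15 (F) = 2703
  2703*16 + 15 (F) = 43263
Decimal = 43263

43263


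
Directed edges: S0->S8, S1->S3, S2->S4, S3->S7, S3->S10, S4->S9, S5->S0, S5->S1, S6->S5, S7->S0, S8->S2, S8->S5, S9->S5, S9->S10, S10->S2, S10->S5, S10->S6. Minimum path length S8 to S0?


BFS layer-by-layer from S8:
  dist 0: {S8}
  dist 1: {S2, S5}
  dist 2: {S0, S1, S4}
  -> S0 reached at distance 2
Shortest path length = 2

2


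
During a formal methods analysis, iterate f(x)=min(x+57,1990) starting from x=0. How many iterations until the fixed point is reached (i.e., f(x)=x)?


Step 1: x=0, cap=1990, increment=57
Step 2: x grows by 57 each step until capped at 1990; fixed point is x=1990
Step 3: iterations = ceil(1990/57) = 35

35


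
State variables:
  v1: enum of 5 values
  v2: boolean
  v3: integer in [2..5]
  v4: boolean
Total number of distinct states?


State space = product of domain sizes of all variables.
Domain sizes:
  v1 (enum of 5 values): 5
  v2 (boolean): 2
  v3 (integer in [2..5]): 4
  v4 (boolean): 2
Product = 5 * 2 * 4 * 2 = 80

80


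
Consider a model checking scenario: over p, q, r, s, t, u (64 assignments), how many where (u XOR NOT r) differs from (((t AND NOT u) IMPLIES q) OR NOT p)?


F1 = (u XOR NOT r)
F2 = (((t AND NOT u) IMPLIES q) OR NOT p)
Evaluate both on each of 64 rows (bits = p,q,r,s,t,u):
  row 0 [000000]: F1=1 F2=1 -> 0
  row 1 [000001]: F1=0 F2=1 (differ) -> 1
  row 2 [000010]: F1=1 F2=1 -> 0
  row 3 [000011]: F1=0 F2=1 (differ) -> 1
  row 4 [000100]: F1=1 F2=1 -> 0
  (every remaining row is evaluated the same way; all 64 results are listed next)
Full result column, 8 rows per line (p,q,r fixed per line; s,t,u runs 000..111 left to right):
  rows 0-7 [p,q,r=000]: 01010101  (ones: 4)
  rows 8-15 [p,q,r=001]: 10101010  (ones: 4)
  rows 16-23 [p,q,r=010]: 01010101  (ones: 4)
  rows 24-31 [p,q,r=011]: 10101010  (ones: 4)
  rows 32-39 [p,q,r=100]: 01110111  (ones: 6)
  rows 40-47 [p,q,r=101]: 10001000  (ones: 2)
  rows 48-55 [p,q,r=110]: 01010101  (ones: 4)
  rows 56-63 [p,q,r=111]: 10101010  (ones: 4)
Disagreements = 4+4+4+4+6+2+4+4 = 32

32


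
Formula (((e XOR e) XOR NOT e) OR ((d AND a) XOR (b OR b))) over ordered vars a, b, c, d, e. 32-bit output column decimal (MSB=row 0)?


Formula: (((e XOR e) XOR NOT e) OR ((d AND a) XOR (b OR b))) over a, b, c, d, e (32 rows)
Evaluate each row (bits = a,b,c,d,e, MSB first):
  row 0 [00000]: (((0 XOR 0) XOR NOT 0) OR ((0 AND 0) XOR (0 OR 0))) -> 1
  row 1 [00001]: (((1 XOR 1) XOR NOT 1) OR ((0 AND 0) XOR (0 OR 0))) -> 0
  row 2 [00010]: (((0 XOR 0) XOR NOT 0) OR ((1 AND 0) XOR (0 OR 0))) -> 1
  row 3 [00011]: (((1 XOR 1) XOR NOT 1) OR ((1 AND 0) XOR (0 OR 0))) -> 0
  row 4 [00100]: (((0 XOR 0) XOR NOT 0) OR ((0 AND 0) XOR (0 OR 0))) -> 1
  row 5 [00101]: (((1 XOR 1) XOR NOT 1) OR ((0 AND 0) XOR (0 OR 0))) -> 0
  row 6 [00110]: (((0 XOR 0) XOR NOT 0) OR ((1 AND 0) XOR (0 OR 0))) -> 1
  row 7 [00111]: (((1 XOR 1) XOR NOT 1) OR ((1 AND 0) XOR (0 OR 0))) -> 0
  row 8 [01000]: (((0 XOR 0) XOR NOT 0) OR ((0 AND 0) XOR (1 OR 1))) -> 1
  row 9 [01001]: (((1 XOR 1) XOR NOT 1) OR ((0 AND 0) XOR (1 OR 1))) -> 1
  row 10 [01010]: (((0 XOR 0) XOR NOT 0) OR ((1 AND 0) XOR (1 OR 1))) -> 1
  row 11 [01011]: (((1 XOR 1) XOR NOT 1) OR ((1 AND 0) XOR (1 OR 1))) -> 1
  row 12 [01100]: (((0 XOR 0) XOR NOT 0) OR ((0 AND 0) XOR (1 OR 1))) -> 1
  row 13 [01101]: (((1 XOR 1) XOR NOT 1) OR ((0 AND 0) XOR (1 OR 1))) -> 1
  row 14 [01110]: (((0 XOR 0) XOR NOT 0) OR ((1 AND 0) XOR (1 OR 1))) -> 1
  row 15 [01111]: (((1 XOR 1) XOR NOT 1) OR ((1 AND 0) XOR (1 OR 1))) -> 1
  row 16 [10000]: (((0 XOR 0) XOR NOT 0) OR ((0 AND 1) XOR (0 OR 0))) -> 1
  row 17 [10001]: (((1 XOR 1) XOR NOT 1) OR ((0 AND 1) XOR (0 OR 0))) -> 0
  row 18 [10010]: (((0 XOR 0) XOR NOT 0) OR ((1 AND 1) XOR (0 OR 0))) -> 1
  row 19 [10011]: (((1 XOR 1) XOR NOT 1) OR ((1 AND 1) XOR (0 OR 0))) -> 1
  row 20 [10100]: (((0 XOR 0) XOR NOT 0) OR ((0 AND 1) XOR (0 OR 0))) -> 1
  row 21 [10101]: (((1 XOR 1) XOR NOT 1) OR ((0 AND 1) XOR (0 OR 0))) -> 0
  row 22 [10110]: (((0 XOR 0) XOR NOT 0) OR ((1 AND 1) XOR (0 OR 0))) -> 1
  row 23 [10111]: (((1 XOR 1) XOR NOT 1) OR ((1 AND 1) XOR (0 OR 0))) -> 1
  row 24 [11000]: (((0 XOR 0) XOR NOT 0) OR ((0 AND 1) XOR (1 OR 1))) -> 1
  row 25 [11001]: (((1 XOR 1) XOR NOT 1) OR ((0 AND 1) XOR (1 OR 1))) -> 1
  row 26 [11010]: (((0 XOR 0) XOR NOT 0) OR ((1 AND 1) XOR (1 OR 1))) -> 1
  row 27 [11011]: (((1 XOR 1) XOR NOT 1) OR ((1 AND 1) XOR (1 OR 1))) -> 0
  row 28 [11100]: (((0 XOR 0) XOR NOT 0) OR ((0 AND 1) XOR (1 OR 1))) -> 1
  row 29 [11101]: (((1 XOR 1) XOR NOT 1) OR ((0 AND 1) XOR (1 OR 1))) -> 1
  row 30 [11110]: (((0 XOR 0) XOR NOT 0) OR ((1 AND 1) XOR (1 OR 1))) -> 1
  row 31 [11111]: (((1 XOR 1) XOR NOT 1) OR ((1 AND 1) XOR (1 OR 1))) -> 0
Full result column, 4 rows per line (a,b,c fixed per line; d,e runs 00..11 left to right):
  rows 0-3 [a,b,c=000]: 1010  = hex A
  rows 4-7 [a,b,c=001]: 1010  = hex A
  rows 8-11 [a,b,c=010]: 1111  = hex F
  rows 12-15 [a,b,c=011]: 1111  = hex F
  rows 16-19 [a,b,c=100]: 1011  = hex B
  rows 20-23 [a,b,c=101]: 1011  = hex B
  rows 24-27 [a,b,c=110]: 1110  = hex E
  rows 28-31 [a,b,c=111]: 1110  = hex E
Output column (row 0 .. row 31) = 10101010111111111011101111101110
Output column grouped in 4s = 1010 1010 1111 1111 1011 1011 1110 1110 = 0xAAFFBBEE
Convert to decimal digit by digit (value = value*16 + digit):
  A -> 10
  10*16 + 10 (A) = 170
  170*16 + 15 (F) = 2735
  2735*16 + 15 (F) = 43775
  43775*16 + 11 (B) = 700411
  700411*16 + 11 (B) = 11206587
  11206587*16 + 14 (E) = 179305406
  179305406*16 + 14 (E) = 2868886510
Decimal = 2868886510

2868886510


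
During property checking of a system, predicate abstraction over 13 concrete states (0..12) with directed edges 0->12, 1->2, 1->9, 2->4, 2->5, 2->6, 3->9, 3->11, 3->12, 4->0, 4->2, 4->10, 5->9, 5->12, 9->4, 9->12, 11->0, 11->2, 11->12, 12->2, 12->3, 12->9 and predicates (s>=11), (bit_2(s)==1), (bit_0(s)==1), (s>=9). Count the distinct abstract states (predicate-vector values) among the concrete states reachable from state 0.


BFS from 0:
Concrete reachable: {0, 2, 3, 4, 5, 6, 9, 10, 11, 12}
Abstract via predicates (s>=11), (bit_2(s)==1), (bit_0(s)==1), (s>=9):
  (0,0,0,0) <- {0, 2}
  (0,0,0,1) <- {10}
  (0,0,1,0) <- {3}
  (0,0,1,1) <- {9}
  (0,1,0,0) <- {4, 6}
  (0,1,1,0) <- {5}
  (1,0,1,1) <- {11}
  (1,1,0,1) <- {12}
Distinct abstract states = 8

8


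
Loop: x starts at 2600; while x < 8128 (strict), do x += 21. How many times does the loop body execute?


Step 1: x goes from 2600 toward 8128 by 21; the body runs while x<8128, so iterations = ceil((bound-start)/step)
Step 2: Distance=5528
Step 3: ceil(5528/21)=264

264


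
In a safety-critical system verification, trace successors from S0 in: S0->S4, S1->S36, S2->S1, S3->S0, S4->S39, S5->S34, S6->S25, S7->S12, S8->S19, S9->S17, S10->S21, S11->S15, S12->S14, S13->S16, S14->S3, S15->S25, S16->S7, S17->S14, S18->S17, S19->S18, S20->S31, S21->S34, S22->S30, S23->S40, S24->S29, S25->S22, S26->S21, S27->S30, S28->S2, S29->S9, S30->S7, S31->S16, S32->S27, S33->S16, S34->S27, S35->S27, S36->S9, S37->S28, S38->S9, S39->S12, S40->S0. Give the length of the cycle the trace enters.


Trace from S0 until a state repeats:
  S0 -> S4 -> S39 -> S12 -> S14 -> S3 -> S0
S0 first seen at step 0, revisited at step 6.
Cycle length = 6 - 0 = 6

6


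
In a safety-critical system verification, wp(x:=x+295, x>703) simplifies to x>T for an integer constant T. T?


Formula: wp(x:=E, P) = P[E/x] (substitute E for x in postcondition)
Step 1: Postcondition: x>703
Step 2: Substitute x+295 for x: x+295>703
Step 3: Solve for x: x > 703-295 = 408

408


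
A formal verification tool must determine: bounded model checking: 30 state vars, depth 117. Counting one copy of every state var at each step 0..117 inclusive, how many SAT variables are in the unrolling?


BMC unrolls to depth k, creating one copy of each state var for steps 0..k.
Step count = 117 + 1 = 118 (steps 0 through 117)
Vars per step = 30
Total = 30 * 118 = 3540

3540


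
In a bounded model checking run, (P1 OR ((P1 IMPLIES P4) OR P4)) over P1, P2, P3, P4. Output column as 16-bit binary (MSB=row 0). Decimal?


Formula: (P1 OR ((P1 IMPLIES P4) OR P4)) over P1, P2, P3, P4 (16 rows)
Evaluate each row (bits = P1,P2,P3,P4, MSB first):
  row 0 [0000]: (0 OR ((0 IMPLIES 0) OR 0)) -> 1
  row 1 [0001]: (0 OR ((0 IMPLIES 1) OR 1)) -> 1
  row 2 [0010]: (0 OR ((0 IMPLIES 0) OR 0)) -> 1
  row 3 [0011]: (0 OR ((0 IMPLIES 1) OR 1)) -> 1
  row 4 [0100]: (0 OR ((0 IMPLIES 0) OR 0)) -> 1
  row 5 [0101]: (0 OR ((0 IMPLIES 1) OR 1)) -> 1
  row 6 [0110]: (0 OR ((0 IMPLIES 0) OR 0)) -> 1
  row 7 [0111]: (0 OR ((0 IMPLIES 1) OR 1)) -> 1
  row 8 [1000]: (1 OR ((1 IMPLIES 0) OR 0)) -> 1
  row 9 [1001]: (1 OR ((1 IMPLIES 1) OR 1)) -> 1
  row 10 [1010]: (1 OR ((1 IMPLIES 0) OR 0)) -> 1
  row 11 [1011]: (1 OR ((1 IMPLIES 1) OR 1)) -> 1
  row 12 [1100]: (1 OR ((1 IMPLIES 0) OR 0)) -> 1
  row 13 [1101]: (1 OR ((1 IMPLIES 1) OR 1)) -> 1
  row 14 [1110]: (1 OR ((1 IMPLIES 0) OR 0)) -> 1
  row 15 [1111]: (1 OR ((1 IMPLIES 1) OR 1)) -> 1
Full result column, 4 rows per line (P1,P2 fixed per line; P3,P4 runs 00..11 left to right):
  rows 0-3 [P1,P2=00]: 1111  = hex F
  rows 4-7 [P1,P2=01]: 1111  = hex F
  rows 8-11 [P1,P2=10]: 1111  = hex F
  rows 12-15 [P1,P2=11]: 1111  = hex F
Output column (row 0 .. row 15) = 1111111111111111
Output column grouped in 4s = 1111 1111 1111 1111 = 0xFFFF
Convert to decimal digit by digit (value = value*16 + digit):
  F -> 15
  15*16 + 15 (F) = 255
  255*16 + 15 (F) = 4095
  4095*16 + 15 (F) = 65535
Decimal = 65535

65535


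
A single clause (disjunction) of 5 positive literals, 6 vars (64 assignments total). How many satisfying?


Step 1: Total=2^6=64
Step 2: Unsat when all 5 false: 2^1=2
Step 3: Sat=64-2=62

62


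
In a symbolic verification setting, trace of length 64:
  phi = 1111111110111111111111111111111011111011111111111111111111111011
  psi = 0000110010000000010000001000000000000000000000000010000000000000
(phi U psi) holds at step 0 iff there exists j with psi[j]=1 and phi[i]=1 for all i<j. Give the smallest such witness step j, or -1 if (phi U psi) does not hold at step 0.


(phi U psi) at 0: need smallest j with psi[j]=1 and phi[i]=1 for all i in [0,j).
Scan from step 0:
  step 0: phi=1, psi=0 -> continue
  step 1: phi=1, psi=0 -> continue
  step 2: phi=1, psi=0 -> continue
  step 3: phi=1, psi=0 -> continue
  step 4: psi=1 and phi held for [0,4) -> witness found
Witness step = 4

4


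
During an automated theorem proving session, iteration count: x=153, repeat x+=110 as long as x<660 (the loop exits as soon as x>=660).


Step 1: x goes from 153 toward 660 by 110; the body runs while x<660, so iterations = ceil((bound-start)/step)
Step 2: Distance=507
Step 3: ceil(507/110)=5

5


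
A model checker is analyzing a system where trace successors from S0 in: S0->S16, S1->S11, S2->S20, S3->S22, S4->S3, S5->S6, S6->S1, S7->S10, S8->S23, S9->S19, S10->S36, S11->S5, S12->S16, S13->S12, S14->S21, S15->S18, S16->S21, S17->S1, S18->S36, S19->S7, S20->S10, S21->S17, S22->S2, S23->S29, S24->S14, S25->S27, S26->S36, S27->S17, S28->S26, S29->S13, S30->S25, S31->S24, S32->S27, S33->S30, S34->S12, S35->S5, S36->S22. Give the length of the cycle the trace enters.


Trace from S0 until a state repeats:
  S0 -> S16 -> S21 -> S17 -> S1 -> S11 -> S5 -> S6 -> S1
S1 first seen at step 4, revisited at step 8.
Cycle length = 8 - 4 = 4

4


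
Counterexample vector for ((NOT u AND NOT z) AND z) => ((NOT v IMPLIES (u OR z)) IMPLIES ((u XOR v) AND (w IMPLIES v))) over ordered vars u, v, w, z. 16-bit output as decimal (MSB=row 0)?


F1 = ((NOT u AND NOT z) AND z)
F2 = ((NOT v IMPLIES (u OR z)) IMPLIES ((u XOR v) AND (w IMPLIES v)))
Counterexample to F1=>F2 is where F1=1 and F2=0.
Evaluate each row (bits = u,v,w,z, MSB first):
  row 0 [0000]: F1=0 F2=1 -> F1&~F2 -> 0
  row 1 [0001]: F1=0 F2=0 -> F1&~F2 -> 0
  row 2 [0010]: F1=0 F2=1 -> F1&~F2 -> 0
  row 3 [0011]: F1=0 F2=0 -> F1&~F2 -> 0
  row 4 [0100]: F1=0 F2=1 -> F1&~F2 -> 0
  row 5 [0101]: F1=0 F2=1 -> F1&~F2 -> 0
  row 6 [0110]: F1=0 F2=1 -> F1&~F2 -> 0
  row 7 [0111]: F1=0 F2=1 -> F1&~F2 -> 0
  row 8 [1000]: F1=0 F2=1 -> F1&~F2 -> 0
  row 9 [1001]: F1=0 F2=1 -> F1&~F2 -> 0
  row 10 [1010]: F1=0 F2=0 -> F1&~F2 -> 0
  row 11 [1011]: F1=0 F2=0 -> F1&~F2 -> 0
  row 12 [1100]: F1=0 F2=0 -> F1&~F2 -> 0
  row 13 [1101]: F1=0 F2=0 -> F1&~F2 -> 0
  row 14 [1110]: F1=0 F2=0 -> F1&~F2 -> 0
  row 15 [1111]: F1=0 F2=0 -> F1&~F2 -> 0
Full result column, 4 rows per line (u,v fixed per line; w,z runs 00..11 left to right):
  rows 0-3 [u,v=00]: 0000  = hex 0
  rows 4-7 [u,v=01]: 0000  = hex 0
  rows 8-11 [u,v=10]: 0000  = hex 0
  rows 12-15 [u,v=11]: 0000  = hex 0
Counterexample vector (row 0 .. row 15) = 0000000000000000
Output column grouped in 4s = 0000 0000 0000 0000 = 0x0000
Convert to decimal digit by digit (value = value*16 + digit):
  0 -> 0
  0*16 + 0 = 0
  0*16 + 0 = 0
  0*16 + 0 = 0
Decimal = 0

0


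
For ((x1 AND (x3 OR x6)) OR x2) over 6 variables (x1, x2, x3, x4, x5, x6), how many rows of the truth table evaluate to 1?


Formula: ((x1 AND (x3 OR x6)) OR x2) over 6 vars (64 rows)
Evaluate each row (x1, x2, x3, x4, x5, x6 as bits, MSB first):
  row 0 [000000]: ((0 AND (0 OR 0)) OR 0) -> 0
  row 1 [000001]: ((0 AND (0 OR 1)) OR 0) -> 0
  row 2 [000010]: ((0 AND (0 OR 0)) OR 0) -> 0
  row 3 [000011]: ((0 AND (0 OR 1)) OR 0) -> 0
  row 4 [000100]: ((0 AND (0 OR 0)) OR 0) -> 0
  (every remaining row is evaluated the same way; all 64 results are listed next)
Full result column, 8 rows per line (x1,x2,x3 fixed per line; x4,x5,x6 runs 000..111 left to right):
  rows 0-7 [x1,x2,x3=000]: 00000000  (ones: 0)
  rows 8-15 [x1,x2,x3=001]: 00000000  (ones: 0)
  rows 16-23 [x1,x2,x3=010]: 11111111  (ones: 8)
  rows 24-31 [x1,x2,x3=011]: 11111111  (ones: 8)
  rows 32-39 [x1,x2,x3=100]: 01010101  (ones: 4)
  rows 40-47 [x1,x2,x3=101]: 11111111  (ones: 8)
  rows 48-55 [x1,x2,x3=110]: 11111111  (ones: 8)
  rows 56-63 [x1,x2,x3=111]: 11111111  (ones: 8)
Count of 1-rows = 0+0+8+8+4+8+8+8 = 44

44


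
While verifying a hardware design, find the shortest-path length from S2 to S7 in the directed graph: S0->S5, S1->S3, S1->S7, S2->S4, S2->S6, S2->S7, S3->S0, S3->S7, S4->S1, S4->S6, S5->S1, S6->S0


BFS layer-by-layer from S2:
  dist 0: {S2}
  dist 1: {S4, S6, S7}
  -> S7 reached at distance 1
Shortest path length = 1

1


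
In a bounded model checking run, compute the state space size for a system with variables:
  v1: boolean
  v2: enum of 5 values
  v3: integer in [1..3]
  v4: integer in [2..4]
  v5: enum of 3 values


State space = product of domain sizes of all variables.
Domain sizes:
  v1 (boolean): 2
  v2 (enum of 5 values): 5
  v3 (integer in [1..3]): 3
  v4 (integer in [2..4]): 3
  v5 (enum of 3 values): 3
Product = 2 * 5 * 3 * 3 * 3 = 270

270


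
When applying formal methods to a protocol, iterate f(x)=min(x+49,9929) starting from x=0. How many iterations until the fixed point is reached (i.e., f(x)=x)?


Step 1: x=0, cap=9929, increment=49
Step 2: x grows by 49 each step until capped at 9929; fixed point is x=9929
Step 3: iterations = ceil(9929/49) = 203

203


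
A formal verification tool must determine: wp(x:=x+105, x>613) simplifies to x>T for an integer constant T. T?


Formula: wp(x:=E, P) = P[E/x] (substitute E for x in postcondition)
Step 1: Postcondition: x>613
Step 2: Substitute x+105 for x: x+105>613
Step 3: Solve for x: x > 613-105 = 508

508


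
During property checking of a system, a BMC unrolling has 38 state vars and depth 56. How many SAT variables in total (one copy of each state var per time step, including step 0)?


BMC unrolls to depth k, creating one copy of each state var for steps 0..k.
Step count = 56 + 1 = 57 (steps 0 through 56)
Vars per step = 38
Total = 38 * 57 = 2166

2166


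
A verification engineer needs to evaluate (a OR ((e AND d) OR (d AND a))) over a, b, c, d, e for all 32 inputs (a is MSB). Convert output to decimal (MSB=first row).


Formula: (a OR ((e AND d) OR (d AND a))) over a, b, c, d, e (32 rows)
Evaluate each row (bits = a,b,c,d,e, MSB first):
  row 0 [00000]: (0 OR ((0 AND 0) OR (0 AND 0))) -> 0
  row 1 [00001]: (0 OR ((1 AND 0) OR (0 AND 0))) -> 0
  row 2 [00010]: (0 OR ((0 AND 1) OR (1 AND 0))) -> 0
  row 3 [00011]: (0 OR ((1 AND 1) OR (1 AND 0))) -> 1
  row 4 [00100]: (0 OR ((0 AND 0) OR (0 AND 0))) -> 0
  row 5 [00101]: (0 OR ((1 AND 0) OR (0 AND 0))) -> 0
  row 6 [00110]: (0 OR ((0 AND 1) OR (1 AND 0))) -> 0
  row 7 [00111]: (0 OR ((1 AND 1) OR (1 AND 0))) -> 1
  row 8 [01000]: (0 OR ((0 AND 0) OR (0 AND 0))) -> 0
  row 9 [01001]: (0 OR ((1 AND 0) OR (0 AND 0))) -> 0
  row 10 [01010]: (0 OR ((0 AND 1) OR (1 AND 0))) -> 0
  row 11 [01011]: (0 OR ((1 AND 1) OR (1 AND 0))) -> 1
  row 12 [01100]: (0 OR ((0 AND 0) OR (0 AND 0))) -> 0
  row 13 [01101]: (0 OR ((1 AND 0) OR (0 AND 0))) -> 0
  row 14 [01110]: (0 OR ((0 AND 1) OR (1 AND 0))) -> 0
  row 15 [01111]: (0 OR ((1 AND 1) OR (1 AND 0))) -> 1
  row 16 [10000]: (1 OR ((0 AND 0) OR (0 AND 1))) -> 1
  row 17 [10001]: (1 OR ((1 AND 0) OR (0 AND 1))) -> 1
  row 18 [10010]: (1 OR ((0 AND 1) OR (1 AND 1))) -> 1
  row 19 [10011]: (1 OR ((1 AND 1) OR (1 AND 1))) -> 1
  row 20 [10100]: (1 OR ((0 AND 0) OR (0 AND 1))) -> 1
  row 21 [10101]: (1 OR ((1 AND 0) OR (0 AND 1))) -> 1
  row 22 [10110]: (1 OR ((0 AND 1) OR (1 AND 1))) -> 1
  row 23 [10111]: (1 OR ((1 AND 1) OR (1 AND 1))) -> 1
  row 24 [11000]: (1 OR ((0 AND 0) OR (0 AND 1))) -> 1
  row 25 [11001]: (1 OR ((1 AND 0) OR (0 AND 1))) -> 1
  row 26 [11010]: (1 OR ((0 AND 1) OR (1 AND 1))) -> 1
  row 27 [11011]: (1 OR ((1 AND 1) OR (1 AND 1))) -> 1
  row 28 [11100]: (1 OR ((0 AND 0) OR (0 AND 1))) -> 1
  row 29 [11101]: (1 OR ((1 AND 0) OR (0 AND 1))) -> 1
  row 30 [11110]: (1 OR ((0 AND 1) OR (1 AND 1))) -> 1
  row 31 [11111]: (1 OR ((1 AND 1) OR (1 AND 1))) -> 1
Full result column, 4 rows per line (a,b,c fixed per line; d,e runs 00..11 left to right):
  rows 0-3 [a,b,c=000]: 0001  = hex 1
  rows 4-7 [a,b,c=001]: 0001  = hex 1
  rows 8-11 [a,b,c=010]: 0001  = hex 1
  rows 12-15 [a,b,c=011]: 0001  = hex 1
  rows 16-19 [a,b,c=100]: 1111  = hex F
  rows 20-23 [a,b,c=101]: 1111  = hex F
  rows 24-27 [a,b,c=110]: 1111  = hex F
  rows 28-31 [a,b,c=111]: 1111  = hex F
Output column (row 0 .. row 31) = 00010001000100011111111111111111
Output column grouped in 4s = 0001 0001 0001 0001 1111 1111 1111 1111 = 0x1111FFFF
Convert to decimal digit by digit (value = value*16 + digit):
  1 -> 1
  1*16 + 1 = 17
  17*16 + 1 = 273
  273*16 + 1 = 4369
  4369*16 + 15 (F) = 69919
  69919*16 + 15 (F) = 1118719
  1118719*16 + 15 (F) = 17899519
  17899519*16 + 15 (F) = 286392319
Decimal = 286392319

286392319


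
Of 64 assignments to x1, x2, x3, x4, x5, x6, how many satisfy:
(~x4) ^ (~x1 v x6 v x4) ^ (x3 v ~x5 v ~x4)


CNF with 3 clauses over 6 vars (64 assignments).
An assignment satisfies CNF iff every clause has >=1 true literal.
Check each row (bits = x1,x2,x3,x4,x5,x6; clause T/F shown):
  row 0 [000000]: clauses=TTT -> 1
  row 1 [000001]: clauses=TTT -> 1
  row 2 [000010]: clauses=TTT -> 1
  row 3 [000011]: clauses=TTT -> 1
  row 4 [000100]: clauses=FTT -> 0
  (every remaining row is evaluated the same way; all 64 results are listed next)
Full result column, 8 rows per line (x1,x2,x3 fixed per line; x4,x5,x6 runs 000..111 left to right):
  rows 0-7 [x1,x2,x3=000]: 11110000  (ones: 4)
  rows 8-15 [x1,x2,x3=001]: 11110000  (ones: 4)
  rows 16-23 [x1,x2,x3=010]: 11110000  (ones: 4)
  rows 24-31 [x1,x2,x3=011]: 11110000  (ones: 4)
  rows 32-39 [x1,x2,x3=100]: 01010000  (ones: 2)
  rows 40-47 [x1,x2,x3=101]: 01010000  (ones: 2)
  rows 48-55 [x1,x2,x3=110]: 01010000  (ones: 2)
  rows 56-63 [x1,x2,x3=111]: 01010000  (ones: 2)
Satisfying assignments = 4+4+4+4+2+2+2+2 = 24

24


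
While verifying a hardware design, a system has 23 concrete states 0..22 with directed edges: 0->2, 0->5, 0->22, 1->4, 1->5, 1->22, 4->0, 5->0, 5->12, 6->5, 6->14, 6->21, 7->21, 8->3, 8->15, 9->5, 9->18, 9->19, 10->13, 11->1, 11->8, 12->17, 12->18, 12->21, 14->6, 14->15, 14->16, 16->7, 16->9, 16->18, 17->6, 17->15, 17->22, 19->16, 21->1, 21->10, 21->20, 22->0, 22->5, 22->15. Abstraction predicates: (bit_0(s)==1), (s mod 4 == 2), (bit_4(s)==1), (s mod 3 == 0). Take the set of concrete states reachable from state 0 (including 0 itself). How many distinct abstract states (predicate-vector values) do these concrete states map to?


BFS from 0:
Concrete reachable: {0, 1, 2, 4, 5, 6, 7, 9, 10, 12, 13, 14, 15, 16, 17, 18, 19, 20, 21, 22}
Abstract via predicates (bit_0(s)==1), (s mod 4 == 2), (bit_4(s)==1), (s mod 3 == 0):
  (0,0,0,0) <- {4}
  (0,0,0,1) <- {0, 12}
  (0,0,1,0) <- {16, 20}
  (0,1,0,0) <- {2, 10, 14}
  (0,1,0,1) <- {6}
  (0,1,1,0) <- {22}
  (0,1,1,1) <- {18}
  (1,0,0,0) <- {1, 5, 7, 13}
  (1,0,0,1) <- {9, 15}
  (1,0,1,0) <- {17, 19}
  (1,0,1,1) <- {21}
Distinct abstract states = 11

11


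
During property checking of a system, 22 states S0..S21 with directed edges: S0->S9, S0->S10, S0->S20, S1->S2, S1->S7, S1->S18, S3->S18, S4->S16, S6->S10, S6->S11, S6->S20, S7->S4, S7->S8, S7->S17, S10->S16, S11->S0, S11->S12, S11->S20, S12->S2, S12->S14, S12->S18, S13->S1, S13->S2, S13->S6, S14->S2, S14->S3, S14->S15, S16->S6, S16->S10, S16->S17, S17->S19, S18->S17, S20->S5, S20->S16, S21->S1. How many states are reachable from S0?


BFS from S0:
  layer 0: {S0}
  layer 1: {S9, S10, S20}
  layer 2: {S5, S16}
  layer 3: {S6, S17}
  layer 4: {S11, S19}
  layer 5: {S12}
  layer 6: {S2, S14, S18}
  layer 7: {S3, S15}
Reachable set: {S0, S2, S3, S5, S6, S9, S10, S11, S12, S14, S15, S16, S17, S18, S19, S20}
Count = 16

16


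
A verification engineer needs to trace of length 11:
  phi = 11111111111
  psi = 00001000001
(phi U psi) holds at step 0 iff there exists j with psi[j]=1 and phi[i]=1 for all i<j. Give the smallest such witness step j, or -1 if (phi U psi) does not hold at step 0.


(phi U psi) at 0: need smallest j with psi[j]=1 and phi[i]=1 for all i in [0,j).
Scan from step 0:
  step 0: phi=1, psi=0 -> continue
  step 1: phi=1, psi=0 -> continue
  step 2: phi=1, psi=0 -> continue
  step 3: phi=1, psi=0 -> continue
  step 4: psi=1 and phi held for [0,4) -> witness found
Witness step = 4

4


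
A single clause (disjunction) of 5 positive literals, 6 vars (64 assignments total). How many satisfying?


Step 1: Total=2^6=64
Step 2: Unsat when all 5 false: 2^1=2
Step 3: Sat=64-2=62

62


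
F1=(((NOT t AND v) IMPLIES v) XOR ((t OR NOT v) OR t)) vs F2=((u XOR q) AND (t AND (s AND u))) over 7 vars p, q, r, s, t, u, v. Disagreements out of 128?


F1 = (((NOT t AND v) IMPLIES v) XOR ((t OR NOT v) OR t))
F2 = ((u XOR q) AND (t AND (s AND u)))
Evaluate both on each of 128 rows (bits = p,q,r,s,t,u,v):
  row 0 [0000000]: F1=0 F2=0 -> 0
  row 1 [0000001]: F1=1 F2=0 (differ) -> 1
  row 2 [0000010]: F1=0 F2=0 -> 0
  row 3 [0000011]: F1=1 F2=0 (differ) -> 1
  row 4 [0000100]: F1=0 F2=0 -> 0
  (every remaining row is evaluated the same way; all 128 results are listed next)
Full result column, 8 rows per line (p,q,r,s fixed per line; t,u,v runs 000..111 left to right):
  rows 0-7 [p,q,r,s=0000]: 01010000  (ones: 2)
  rows 8-15 [p,q,r,s=0001]: 01010011  (ones: 4)
  rows 16-23 [p,q,r,s=0010]: 01010000  (ones: 2)
  rows 24-31 [p,q,r,s=0011]: 01010011  (ones: 4)
  rows 32-39 [p,q,r,s=0100]: 01010000  (ones: 2)
  rows 40-47 [p,q,r,s=0101]: 01010000  (ones: 2)
  rows 48-55 [p,q,r,s=0110]: 01010000  (ones: 2)
  rows 56-63 [p,q,r,s=0111]: 01010000  (ones: 2)
  rows 64-71 [p,q,r,s=1000]: 01010000  (ones: 2)
  rows 72-79 [p,q,r,s=1001]: 01010011  (ones: 4)
  rows 80-87 [p,q,r,s=1010]: 01010000  (ones: 2)
  rows 88-95 [p,q,r,s=1011]: 01010011  (ones: 4)
  rows 96-103 [p,q,r,s=1100]: 01010000  (ones: 2)
  rows 104-111 [p,q,r,s=1101]: 01010000  (ones: 2)
  rows 112-119 [p,q,r,s=1110]: 01010000  (ones: 2)
  rows 120-127 [p,q,r,s=1111]: 01010000  (ones: 2)
Disagreements = 2+4+2+4+2+2+2+2+2+4+2+4+2+2+2+2 = 40

40


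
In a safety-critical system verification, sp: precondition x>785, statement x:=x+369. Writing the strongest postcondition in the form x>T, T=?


Formula: sp(P, x:=E) = exists old_x. (x = E[old_x/x]) AND P[old_x/x] (old_x is the value of x before the assignment; eliminate old_x by solving x = E[old_x/x] for old_x)
Step 1: Precondition P: x>785, i.e. old_x > 785
Step 2: Assignment gives x = old_x + 369, so old_x = x - 369
Step 3: Substitute into P: x - 369 > 785
Step 4: Simplify: x > 785+369 = 1154

1154


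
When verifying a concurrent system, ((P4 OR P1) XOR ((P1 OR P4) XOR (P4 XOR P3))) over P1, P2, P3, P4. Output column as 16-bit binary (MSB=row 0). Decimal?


Formula: ((P4 OR P1) XOR ((P1 OR P4) XOR (P4 XOR P3))) over P1, P2, P3, P4 (16 rows)
Evaluate each row (bits = P1,P2,P3,P4, MSB first):
  row 0 [0000]: ((0 OR 0) XOR ((0 OR 0) XOR (0 XOR 0))) -> 0
  row 1 [0001]: ((1 OR 0) XOR ((0 OR 1) XOR (1 XOR 0))) -> 1
  row 2 [0010]: ((0 OR 0) XOR ((0 OR 0) XOR (0 XOR 1))) -> 1
  row 3 [0011]: ((1 OR 0) XOR ((0 OR 1) XOR (1 XOR 1))) -> 0
  row 4 [0100]: ((0 OR 0) XOR ((0 OR 0) XOR (0 XOR 0))) -> 0
  row 5 [0101]: ((1 OR 0) XOR ((0 OR 1) XOR (1 XOR 0))) -> 1
  row 6 [0110]: ((0 OR 0) XOR ((0 OR 0) XOR (0 XOR 1))) -> 1
  row 7 [0111]: ((1 OR 0) XOR ((0 OR 1) XOR (1 XOR 1))) -> 0
  row 8 [1000]: ((0 OR 1) XOR ((1 OR 0) XOR (0 XOR 0))) -> 0
  row 9 [1001]: ((1 OR 1) XOR ((1 OR 1) XOR (1 XOR 0))) -> 1
  row 10 [1010]: ((0 OR 1) XOR ((1 OR 0) XOR (0 XOR 1))) -> 1
  row 11 [1011]: ((1 OR 1) XOR ((1 OR 1) XOR (1 XOR 1))) -> 0
  row 12 [1100]: ((0 OR 1) XOR ((1 OR 0) XOR (0 XOR 0))) -> 0
  row 13 [1101]: ((1 OR 1) XOR ((1 OR 1) XOR (1 XOR 0))) -> 1
  row 14 [1110]: ((0 OR 1) XOR ((1 OR 0) XOR (0 XOR 1))) -> 1
  row 15 [1111]: ((1 OR 1) XOR ((1 OR 1) XOR (1 XOR 1))) -> 0
Full result column, 4 rows per line (P1,P2 fixed per line; P3,P4 runs 00..11 left to right):
  rows 0-3 [P1,P2=00]: 0110  = hex 6
  rows 4-7 [P1,P2=01]: 0110  = hex 6
  rows 8-11 [P1,P2=10]: 0110  = hex 6
  rows 12-15 [P1,P2=11]: 0110  = hex 6
Output column (row 0 .. row 15) = 0110011001100110
Output column grouped in 4s = 0110 0110 0110 0110 = 0x6666
Convert to decimal digit by digit (value = value*16 + digit):
  6 -> 6
  6*16 + 6 = 102
  102*16 + 6 = 1638
  1638*16 + 6 = 26214
Decimal = 26214

26214


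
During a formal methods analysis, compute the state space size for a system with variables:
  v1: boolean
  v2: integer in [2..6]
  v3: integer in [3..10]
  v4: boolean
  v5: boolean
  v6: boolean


State space = product of domain sizes of all variables.
Domain sizes:
  v1 (boolean): 2
  v2 (integer in [2..6]): 5
  v3 (integer in [3..10]): 8
  v4 (boolean): 2
  v5 (boolean): 2
  v6 (boolean): 2
Product = 2 * 5 * 8 * 2 * 2 * 2 = 640

640
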